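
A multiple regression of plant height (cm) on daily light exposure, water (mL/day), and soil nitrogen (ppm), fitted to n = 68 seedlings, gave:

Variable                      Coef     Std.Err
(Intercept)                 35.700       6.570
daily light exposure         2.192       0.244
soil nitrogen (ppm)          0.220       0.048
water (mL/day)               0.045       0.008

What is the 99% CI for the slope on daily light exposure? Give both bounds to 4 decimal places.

(1.5442, 2.8398)

Read off: b = 2.192, SE = 0.244 for daily light exposure.
df = n − k − 1 = 68 − 3 − 1 = 64.
t* = t_{0.005, 64} = 2.654854.
Margin = t* × SE = 2.654854 × 0.244 = 0.647784.
CI: 2.192 ± 0.647784 → (1.5442, 2.8398).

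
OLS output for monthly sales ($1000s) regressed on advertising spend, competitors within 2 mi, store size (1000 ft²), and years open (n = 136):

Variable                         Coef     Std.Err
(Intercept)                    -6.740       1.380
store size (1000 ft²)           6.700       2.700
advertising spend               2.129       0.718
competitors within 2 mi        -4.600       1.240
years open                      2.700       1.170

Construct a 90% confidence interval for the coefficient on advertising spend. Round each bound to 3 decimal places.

Read off: b = 2.129, SE = 0.718 for advertising spend.
df = n − k − 1 = 136 − 4 − 1 = 131.
t* = t_{0.05, 131} = 1.656569.
Margin = t* × SE = 1.656569 × 0.718 = 1.18942.
CI: 2.129 ± 1.18942 → (0.940, 3.318).

(0.940, 3.318)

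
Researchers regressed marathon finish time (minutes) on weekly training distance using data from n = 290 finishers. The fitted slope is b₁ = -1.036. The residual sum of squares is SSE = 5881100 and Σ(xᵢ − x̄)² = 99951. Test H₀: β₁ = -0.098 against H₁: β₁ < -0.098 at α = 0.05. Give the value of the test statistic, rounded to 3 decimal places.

MSE = SSE/(n − 2) = 5881100/288 = 20420.5.
SE(b₁) = √(MSE/Sₓₓ) = √(20420.5/99951) = 0.452001.
t = (-1.036 − (-0.098)) / 0.452001 = -2.075.
df = n − 2 = 288.
One-sided p ≈ 0.0194, which is < 0.05, so reject H₀.
There is evidence that the true slope on weekly training distance is below -0.098 minutes per unit.

t = -2.075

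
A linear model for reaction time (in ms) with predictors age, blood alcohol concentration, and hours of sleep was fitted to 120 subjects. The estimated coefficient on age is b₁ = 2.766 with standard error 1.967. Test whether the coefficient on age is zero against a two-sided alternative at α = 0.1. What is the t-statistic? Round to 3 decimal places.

H₀: β₁ = 0 vs H₁: β₁ ≠ 0.
t = (b₁ − β₁⁰)/SE = 2.766 / 1.967 = 1.406.
df = n − k − 1 = 120 − 3 − 1 = 116.
Two-sided p ≈ 0.1623, which is ≥ 0.1, so fail to reject H₀.
The data do not give significant evidence of an association between age and reaction time, after adjusting for the other predictors.

t = 1.406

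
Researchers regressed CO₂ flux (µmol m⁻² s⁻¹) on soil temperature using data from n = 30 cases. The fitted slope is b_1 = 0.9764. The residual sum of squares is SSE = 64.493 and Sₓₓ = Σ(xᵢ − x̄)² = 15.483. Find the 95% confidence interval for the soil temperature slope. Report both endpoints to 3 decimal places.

MSE = SSE/(n − 2) = 64.493/28 = 2.30332.
SE(b_1) = √(MSE/Sₓₓ) = √(2.30332/15.483) = 0.3857.
df = n − 2 = 28.
t* = t_{0.025, 28} = 2.048407.
Margin = t* × SE = 2.048407 × 0.3857 = 0.79007.
CI: 0.9764 ± 0.79007 → (0.186, 1.766).
With 95% confidence, each one-unit increase in soil temperature is associated with a change of between 0.186 and 1.766 µmol m⁻² s⁻¹ in CO₂ flux.

(0.186, 1.766)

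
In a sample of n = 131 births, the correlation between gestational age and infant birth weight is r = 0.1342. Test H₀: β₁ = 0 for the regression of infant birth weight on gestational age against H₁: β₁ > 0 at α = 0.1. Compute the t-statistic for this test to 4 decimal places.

t = 1.5381

t = r·√(n − 2)/√(1 − r²) = 0.1342·√129/√0.98199 = 1.5381.
df = n − 2 = 129.
One-sided p ≈ 0.0632, which is < 0.1, so reject H₀.
There is evidence of a linear association between gestational age and infant birth weight.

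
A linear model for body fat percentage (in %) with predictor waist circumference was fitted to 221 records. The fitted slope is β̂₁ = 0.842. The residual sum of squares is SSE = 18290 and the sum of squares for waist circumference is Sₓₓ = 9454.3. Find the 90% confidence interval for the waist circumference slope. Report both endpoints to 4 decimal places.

(0.6867, 0.9973)

MSE = SSE/(n − 2) = 18290/219 = 83.516.
SE(β̂₁) = √(MSE/Sₓₓ) = √(83.516/9454.3) = 0.0939875.
df = n − 2 = 219.
t* = t_{0.05, 219} = 1.651841.
Margin = t* × SE = 1.651841 × 0.0939875 = 0.155252.
CI: 0.842 ± 0.155252 → (0.6867, 0.9973).
With 90% confidence, each one-unit increase in waist circumference is associated with a change of between 0.6867 and 0.9973 % in body fat percentage.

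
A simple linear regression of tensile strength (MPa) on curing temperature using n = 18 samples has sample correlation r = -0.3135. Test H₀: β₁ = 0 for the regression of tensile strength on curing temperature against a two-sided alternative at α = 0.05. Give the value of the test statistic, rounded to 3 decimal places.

t = r·√(n − 2)/√(1 − r²) = -0.3135·√16/√0.901718 = -1.321.
df = n − 2 = 16.
Two-sided p ≈ 0.2052, which is ≥ 0.05, so fail to reject H₀.
The data do not give significant evidence of a linear association between curing temperature and tensile strength.

t = -1.321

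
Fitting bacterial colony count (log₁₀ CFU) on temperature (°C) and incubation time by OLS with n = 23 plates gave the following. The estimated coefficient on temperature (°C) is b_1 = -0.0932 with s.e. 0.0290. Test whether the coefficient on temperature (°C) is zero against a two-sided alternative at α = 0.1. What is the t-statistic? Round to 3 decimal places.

t = -3.214

H₀: β₁ = 0 vs H₁: β₁ ≠ 0.
t = (b_1 − β₁⁰)/SE = -0.0932 / 0.0290 = -3.214.
df = n − k − 1 = 23 − 2 − 1 = 20.
Two-sided p ≈ 0.0044, which is < 0.1, so reject H₀.
There is evidence that temperature (°C) is associated with bacterial colony count, holding the other predictors fixed.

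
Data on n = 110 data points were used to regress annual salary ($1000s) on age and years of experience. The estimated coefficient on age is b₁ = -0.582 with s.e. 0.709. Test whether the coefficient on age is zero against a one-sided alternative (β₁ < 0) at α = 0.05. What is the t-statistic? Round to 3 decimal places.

H₀: β₁ = 0 vs H₁: β₁ < 0.
t = (b₁ − β₁⁰)/SE = -0.582 / 0.709 = -0.821.
df = n − k − 1 = 110 − 2 − 1 = 107.
One-sided p ≈ 0.2068, which is ≥ 0.05, so fail to reject H₀.
The data do not give significant evidence that the true slope on age is negative, holding the other predictors fixed.

t = -0.821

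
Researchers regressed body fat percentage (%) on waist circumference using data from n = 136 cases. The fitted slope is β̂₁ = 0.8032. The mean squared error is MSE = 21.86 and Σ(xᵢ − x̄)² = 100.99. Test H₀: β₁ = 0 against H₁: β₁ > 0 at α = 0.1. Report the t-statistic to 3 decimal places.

t = 1.726

SE(β̂₁) = √(MSE/Sₓₓ) = √(21.86/100.99) = 0.465249.
t = 0.8032 / 0.465249 = 1.726.
df = n − 2 = 134.
One-sided p ≈ 0.0433, which is < 0.1, so reject H₀.
There is evidence that the true slope on waist circumference is positive.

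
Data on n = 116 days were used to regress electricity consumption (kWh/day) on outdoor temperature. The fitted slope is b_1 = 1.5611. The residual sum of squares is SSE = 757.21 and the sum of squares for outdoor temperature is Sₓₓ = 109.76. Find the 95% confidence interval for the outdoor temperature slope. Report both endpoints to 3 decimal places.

(1.074, 2.048)

MSE = SSE/(n − 2) = 757.21/114 = 6.64219.
SE(b_1) = √(MSE/Sₓₓ) = √(6.64219/109.76) = 0.245999.
df = n − 2 = 114.
t* = t_{0.025, 114} = 1.980992.
Margin = t* × SE = 1.980992 × 0.245999 = 0.48732.
CI: 1.5611 ± 0.48732 → (1.074, 2.048).
With 95% confidence, each one-unit increase in outdoor temperature is associated with a change of between 1.074 and 2.048 kWh/day in electricity consumption.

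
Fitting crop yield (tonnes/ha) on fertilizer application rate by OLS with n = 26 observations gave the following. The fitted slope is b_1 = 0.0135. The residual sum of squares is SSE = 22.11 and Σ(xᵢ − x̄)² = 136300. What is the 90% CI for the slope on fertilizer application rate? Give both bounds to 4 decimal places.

(0.0091, 0.0179)

MSE = SSE/(n − 2) = 22.11/24 = 0.92125.
SE(b_1) = √(MSE/Sₓₓ) = √(0.92125/136300) = 0.00259981.
df = n − 2 = 24.
t* = t_{0.05, 24} = 1.710882.
Margin = t* × SE = 1.710882 × 0.00259981 = 0.004448.
CI: 0.0135 ± 0.004448 → (0.0091, 0.0179).
With 90% confidence, each one-unit increase in fertilizer application rate is associated with a change of between 0.0091 and 0.0179 tonnes/ha in crop yield.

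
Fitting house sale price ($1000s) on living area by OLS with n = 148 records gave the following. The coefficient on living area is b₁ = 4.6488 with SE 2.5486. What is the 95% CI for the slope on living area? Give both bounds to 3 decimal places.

(-0.388, 9.686)

df = n − 2 = 148 − 2 = 146.
t* = t_{0.025, 146} = 1.976346.
Margin = t* × SE = 1.976346 × 2.5486 = 5.03691.
CI: 4.6488 ± 5.03691 → (-0.388, 9.686).
With 95% confidence, each one-unit increase in living area is associated with a change of between -0.388 and 9.686 $1000s in house sale price.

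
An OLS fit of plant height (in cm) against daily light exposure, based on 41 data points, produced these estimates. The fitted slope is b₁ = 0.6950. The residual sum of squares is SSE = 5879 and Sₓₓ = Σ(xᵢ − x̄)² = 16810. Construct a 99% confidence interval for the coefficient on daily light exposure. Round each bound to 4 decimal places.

MSE = SSE/(n − 2) = 5879/39 = 150.744.
SE(b₁) = √(MSE/Sₓₓ) = √(150.744/16810) = 0.0946969.
df = n − 2 = 39.
t* = t_{0.005, 39} = 2.707913.
Margin = t* × SE = 2.707913 × 0.0946969 = 0.256431.
CI: 0.6950 ± 0.256431 → (0.4386, 0.9514).
With 99% confidence, each one-unit increase in daily light exposure is associated with a change of between 0.4386 and 0.9514 cm in plant height.

(0.4386, 0.9514)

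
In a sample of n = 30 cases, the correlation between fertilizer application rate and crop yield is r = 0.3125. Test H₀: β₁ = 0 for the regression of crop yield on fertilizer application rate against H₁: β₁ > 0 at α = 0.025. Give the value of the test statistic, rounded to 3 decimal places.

t = 1.741

t = r·√(n − 2)/√(1 − r²) = 0.3125·√28/√0.902344 = 1.741.
df = n − 2 = 28.
One-sided p ≈ 0.0464, which is ≥ 0.025, so fail to reject H₀.
The data do not give significant evidence of a linear association between fertilizer application rate and crop yield.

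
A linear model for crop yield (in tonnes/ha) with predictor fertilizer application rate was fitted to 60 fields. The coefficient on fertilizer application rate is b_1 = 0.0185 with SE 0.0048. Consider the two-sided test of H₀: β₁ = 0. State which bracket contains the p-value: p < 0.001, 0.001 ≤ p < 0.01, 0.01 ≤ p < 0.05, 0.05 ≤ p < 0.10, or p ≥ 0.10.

p < 0.001

t = 0.0185 / 0.0048 = 3.854.
df = n − 2 = 60 − 2 = 58.
Two-sided p = 2·P(T_{58} > |t|) ≈ 0.0003.
So p < 0.001.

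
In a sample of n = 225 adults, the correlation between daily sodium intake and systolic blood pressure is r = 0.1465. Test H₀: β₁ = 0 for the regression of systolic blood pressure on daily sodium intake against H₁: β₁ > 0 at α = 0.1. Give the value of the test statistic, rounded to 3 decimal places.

t = 2.212

t = r·√(n − 2)/√(1 − r²) = 0.1465·√223/√0.978538 = 2.212.
df = n − 2 = 223.
One-sided p ≈ 0.0140, which is < 0.1, so reject H₀.
There is evidence of a linear association between daily sodium intake and systolic blood pressure.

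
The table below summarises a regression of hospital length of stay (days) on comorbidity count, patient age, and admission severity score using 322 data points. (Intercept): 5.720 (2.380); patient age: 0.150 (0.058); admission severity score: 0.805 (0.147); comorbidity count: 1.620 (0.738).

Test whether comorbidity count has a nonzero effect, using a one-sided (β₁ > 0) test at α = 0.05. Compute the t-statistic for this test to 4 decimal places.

t = 2.1951

Read off: b = 1.620, SE = 0.738 for comorbidity count.
H₀: β₁ = 0 vs H₁: β₁ > 0.
t = 1.620 / 0.738 = 2.1951.
df = n − k − 1 = 322 − 3 − 1 = 318.
One-sided p ≈ 0.0144, which is < 0.05, so reject H₀.
There is evidence that the true slope on comorbidity count is positive, holding the other predictors fixed.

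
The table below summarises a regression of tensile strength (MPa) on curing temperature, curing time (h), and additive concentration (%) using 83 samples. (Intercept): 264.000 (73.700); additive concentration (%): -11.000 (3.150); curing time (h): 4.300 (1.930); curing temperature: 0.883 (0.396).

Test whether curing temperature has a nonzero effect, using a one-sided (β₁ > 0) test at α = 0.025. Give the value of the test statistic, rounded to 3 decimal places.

Read off: b = 0.883, SE = 0.396 for curing temperature.
H₀: β₁ = 0 vs H₁: β₁ > 0.
t = 0.883 / 0.396 = 2.230.
df = n − k − 1 = 83 − 3 − 1 = 79.
One-sided p ≈ 0.0143, which is < 0.025, so reject H₀.
There is evidence that the true slope on curing temperature is positive, holding the other predictors fixed.

t = 2.230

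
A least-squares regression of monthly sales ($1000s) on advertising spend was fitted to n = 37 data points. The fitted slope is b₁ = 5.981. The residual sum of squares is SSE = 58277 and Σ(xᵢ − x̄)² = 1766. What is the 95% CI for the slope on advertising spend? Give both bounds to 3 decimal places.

(4.010, 7.952)

MSE = SSE/(n − 2) = 58277/35 = 1665.06.
SE(b₁) = √(MSE/Sₓₓ) = √(1665.06/1766) = 0.971.
df = n − 2 = 35.
t* = t_{0.025, 35} = 2.030108.
Margin = t* × SE = 2.030108 × 0.971 = 1.97123.
CI: 5.981 ± 1.97123 → (4.010, 7.952).
With 95% confidence, each one-unit increase in advertising spend is associated with a change of between 4.010 and 7.952 $1000s in monthly sales.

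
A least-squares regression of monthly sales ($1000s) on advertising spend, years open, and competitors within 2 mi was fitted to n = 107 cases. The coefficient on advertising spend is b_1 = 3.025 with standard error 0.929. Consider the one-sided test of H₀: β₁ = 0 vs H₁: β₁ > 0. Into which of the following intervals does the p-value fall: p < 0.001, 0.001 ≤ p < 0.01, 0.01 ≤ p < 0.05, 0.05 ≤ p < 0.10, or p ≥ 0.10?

p < 0.001

t = 3.025 / 0.929 = 3.256.
df = n − k − 1 = 107 − 3 − 1 = 103.
One-sided p = P(T_{103} > t) ≈ 0.0008.
So p < 0.001.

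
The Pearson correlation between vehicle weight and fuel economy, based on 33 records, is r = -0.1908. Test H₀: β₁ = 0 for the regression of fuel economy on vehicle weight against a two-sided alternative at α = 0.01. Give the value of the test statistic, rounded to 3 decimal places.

t = -1.082

t = r·√(n − 2)/√(1 − r²) = -0.1908·√31/√0.963595 = -1.082.
df = n − 2 = 31.
Two-sided p ≈ 0.2875, which is ≥ 0.01, so fail to reject H₀.
The data do not give significant evidence of a linear association between vehicle weight and fuel economy.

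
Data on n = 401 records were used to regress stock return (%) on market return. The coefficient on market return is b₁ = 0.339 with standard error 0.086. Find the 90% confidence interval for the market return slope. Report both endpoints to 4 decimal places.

df = n − 2 = 401 − 2 = 399.
t* = t_{0.05, 399} = 1.648682.
Margin = t* × SE = 1.648682 × 0.086 = 0.141787.
CI: 0.339 ± 0.141787 → (0.1972, 0.4808).
With 90% confidence, each one-unit increase in market return is associated with a change of between 0.1972 and 0.4808 % in stock return.

(0.1972, 0.4808)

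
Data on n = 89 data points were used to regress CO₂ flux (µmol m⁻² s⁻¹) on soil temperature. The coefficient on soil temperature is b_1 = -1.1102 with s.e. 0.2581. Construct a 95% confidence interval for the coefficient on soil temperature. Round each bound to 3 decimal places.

(-1.623, -0.597)

df = n − 2 = 89 − 2 = 87.
t* = t_{0.025, 87} = 1.987608.
Margin = t* × SE = 1.987608 × 0.2581 = 0.51300.
CI: -1.1102 ± 0.51300 → (-1.623, -0.597).
With 95% confidence, each one-unit increase in soil temperature is associated with a change of between -1.623 and -0.597 µmol m⁻² s⁻¹ in CO₂ flux.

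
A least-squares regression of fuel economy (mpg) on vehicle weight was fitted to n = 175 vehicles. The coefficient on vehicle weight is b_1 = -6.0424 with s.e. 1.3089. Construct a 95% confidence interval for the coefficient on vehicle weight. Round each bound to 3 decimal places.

(-8.626, -3.459)

df = n − 2 = 175 − 2 = 173.
t* = t_{0.025, 173} = 1.973771.
Margin = t* × SE = 1.973771 × 1.3089 = 2.58347.
CI: -6.0424 ± 2.58347 → (-8.626, -3.459).
With 95% confidence, each one-unit increase in vehicle weight is associated with a change of between -8.626 and -3.459 mpg in fuel economy.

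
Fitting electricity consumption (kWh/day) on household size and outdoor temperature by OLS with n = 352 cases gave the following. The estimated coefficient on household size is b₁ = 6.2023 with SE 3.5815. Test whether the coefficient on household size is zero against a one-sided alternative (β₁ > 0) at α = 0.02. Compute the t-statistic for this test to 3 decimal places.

t = 1.732

H₀: β₁ = 0 vs H₁: β₁ > 0.
t = (b₁ − β₁⁰)/SE = 6.2023 / 3.5815 = 1.732.
df = n − k − 1 = 352 − 2 − 1 = 349.
One-sided p ≈ 0.0421, which is ≥ 0.02, so fail to reject H₀.
The data do not give significant evidence that the true slope on household size is positive, holding the other predictors fixed.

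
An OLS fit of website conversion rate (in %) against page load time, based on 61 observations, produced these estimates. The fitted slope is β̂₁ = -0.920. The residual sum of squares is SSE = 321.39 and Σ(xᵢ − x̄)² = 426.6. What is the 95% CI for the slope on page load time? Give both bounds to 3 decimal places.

(-1.146, -0.694)

MSE = SSE/(n − 2) = 321.39/59 = 5.44729.
SE(β̂₁) = √(MSE/Sₓₓ) = √(5.44729/426.6) = 0.113.
df = n − 2 = 59.
t* = t_{0.025, 59} = 2.000995.
Margin = t* × SE = 2.000995 × 0.113 = 0.22611.
CI: -0.920 ± 0.22611 → (-1.146, -0.694).
With 95% confidence, each one-unit increase in page load time is associated with a change of between -1.146 and -0.694 % in website conversion rate.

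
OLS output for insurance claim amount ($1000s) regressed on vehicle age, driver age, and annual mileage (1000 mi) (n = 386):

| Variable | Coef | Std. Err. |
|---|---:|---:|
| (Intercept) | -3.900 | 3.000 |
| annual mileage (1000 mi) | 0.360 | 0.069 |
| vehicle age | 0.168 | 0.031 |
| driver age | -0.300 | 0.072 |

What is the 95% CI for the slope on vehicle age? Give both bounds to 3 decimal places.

(0.107, 0.229)

Read off: b = 0.168, SE = 0.031 for vehicle age.
df = n − k − 1 = 386 − 3 − 1 = 382.
t* = t_{0.025, 382} = 1.966194.
Margin = t* × SE = 1.966194 × 0.031 = 0.06095.
CI: 0.168 ± 0.06095 → (0.107, 0.229).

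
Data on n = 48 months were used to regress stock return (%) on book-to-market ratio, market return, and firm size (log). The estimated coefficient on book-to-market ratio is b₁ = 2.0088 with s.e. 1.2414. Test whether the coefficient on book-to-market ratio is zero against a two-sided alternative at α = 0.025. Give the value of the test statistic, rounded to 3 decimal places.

H₀: β₁ = 0 vs H₁: β₁ ≠ 0.
t = (b₁ − β₁⁰)/SE = 2.0088 / 1.2414 = 1.618.
df = n − k − 1 = 48 − 3 − 1 = 44.
Two-sided p ≈ 0.1128, which is ≥ 0.025, so fail to reject H₀.
The data do not give significant evidence of an association between book-to-market ratio and stock return, after adjusting for the other predictors.

t = 1.618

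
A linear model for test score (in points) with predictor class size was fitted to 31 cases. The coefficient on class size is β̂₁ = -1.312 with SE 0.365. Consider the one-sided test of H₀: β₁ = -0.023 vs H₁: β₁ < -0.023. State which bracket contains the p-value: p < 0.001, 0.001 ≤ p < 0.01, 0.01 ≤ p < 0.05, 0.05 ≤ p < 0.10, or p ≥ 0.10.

t = (-1.312 − (-0.023)) / 0.365 = -3.532.
df = n − 2 = 31 − 2 = 29.
One-sided p = P(T_{29} < t) ≈ 0.0007.
So p < 0.001.

p < 0.001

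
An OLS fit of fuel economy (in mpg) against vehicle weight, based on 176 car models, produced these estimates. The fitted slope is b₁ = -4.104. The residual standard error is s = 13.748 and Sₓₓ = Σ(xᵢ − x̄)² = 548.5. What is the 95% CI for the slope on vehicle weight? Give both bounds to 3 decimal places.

(-5.263, -2.945)

SE(b₁) = s/√Sₓₓ = 13.748/√548.5 = 0.587018.
df = n − 2 = 174.
t* = t_{0.025, 174} = 1.973691.
Margin = t* × SE = 1.973691 × 0.587018 = 1.15859.
CI: -4.104 ± 1.15859 → (-5.263, -2.945).
With 95% confidence, each one-unit increase in vehicle weight is associated with a change of between -5.263 and -2.945 mpg in fuel economy.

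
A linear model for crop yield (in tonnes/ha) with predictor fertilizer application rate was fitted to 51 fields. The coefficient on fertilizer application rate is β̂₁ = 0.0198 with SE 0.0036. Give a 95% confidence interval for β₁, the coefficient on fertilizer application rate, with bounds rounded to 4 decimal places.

(0.0126, 0.0270)

df = n − 2 = 51 − 2 = 49.
t* = t_{0.025, 49} = 2.009575.
Margin = t* × SE = 2.009575 × 0.0036 = 0.007234.
CI: 0.0198 ± 0.007234 → (0.0126, 0.0270).
With 95% confidence, each one-unit increase in fertilizer application rate is associated with a change of between 0.0126 and 0.0270 tonnes/ha in crop yield.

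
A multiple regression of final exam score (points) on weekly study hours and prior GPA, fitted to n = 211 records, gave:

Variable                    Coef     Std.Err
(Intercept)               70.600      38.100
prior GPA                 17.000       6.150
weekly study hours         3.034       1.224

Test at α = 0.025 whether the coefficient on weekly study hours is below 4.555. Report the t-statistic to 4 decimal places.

t = -1.2426

Read off: b = 3.034, SE = 1.224 for weekly study hours.
H₀: β₁ = 4.555 vs H₁: β₁ < 4.555.
t = (3.034 − 4.555) / 1.224 = -1.2426.
df = n − k − 1 = 211 − 2 − 1 = 208.
One-sided p ≈ 0.1077, which is ≥ 0.025, so fail to reject H₀.
The data do not give significant evidence that the true slope on weekly study hours is below 4.555 points per unit, holding the other predictors fixed.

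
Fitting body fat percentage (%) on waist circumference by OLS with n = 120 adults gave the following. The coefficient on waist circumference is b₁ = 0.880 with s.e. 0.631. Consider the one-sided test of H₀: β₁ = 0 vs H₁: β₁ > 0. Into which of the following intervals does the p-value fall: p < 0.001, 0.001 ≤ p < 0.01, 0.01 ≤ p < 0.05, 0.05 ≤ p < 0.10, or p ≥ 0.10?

0.05 ≤ p < 0.10

t = 0.880 / 0.631 = 1.395.
df = n − 2 = 120 − 2 = 118.
One-sided p = P(T_{118} > t) ≈ 0.0829.
So 0.05 ≤ p < 0.10.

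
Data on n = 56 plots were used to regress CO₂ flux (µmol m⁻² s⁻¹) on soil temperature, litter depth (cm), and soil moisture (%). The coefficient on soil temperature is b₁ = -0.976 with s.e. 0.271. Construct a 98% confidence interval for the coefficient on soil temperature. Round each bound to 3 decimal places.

(-1.626, -0.326)

df = n − k − 1 = 56 − 3 − 1 = 52.
t* = t_{0.01, 52} = 2.400225.
Margin = t* × SE = 2.400225 × 0.271 = 0.65046.
CI: -0.976 ± 0.65046 → (-1.626, -0.326).
With 98% confidence, each one-unit increase in soil temperature is associated with a change of between -1.626 and -0.326 µmol m⁻² s⁻¹ in CO₂ flux, holding the other predictors fixed.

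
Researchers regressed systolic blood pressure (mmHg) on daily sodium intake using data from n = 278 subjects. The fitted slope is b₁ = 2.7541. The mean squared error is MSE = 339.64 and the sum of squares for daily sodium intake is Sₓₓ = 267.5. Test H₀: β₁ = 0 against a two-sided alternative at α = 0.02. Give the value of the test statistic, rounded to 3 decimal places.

SE(b₁) = √(MSE/Sₓₓ) = √(339.64/267.5) = 1.1268.
t = 2.7541 / 1.1268 = 2.444.
df = n − 2 = 276.
Two-sided p ≈ 0.0151, which is < 0.02, so reject H₀.
There is evidence that daily sodium intake is associated with systolic blood pressure.

t = 2.444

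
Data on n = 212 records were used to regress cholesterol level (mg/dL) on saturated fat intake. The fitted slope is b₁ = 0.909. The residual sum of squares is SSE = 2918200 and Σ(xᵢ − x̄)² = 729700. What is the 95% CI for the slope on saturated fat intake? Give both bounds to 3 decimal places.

MSE = SSE/(n − 2) = 2918200/210 = 13896.2.
SE(b₁) = √(MSE/Sₓₓ) = √(13896.2/729700) = 0.137999.
df = n − 2 = 210.
t* = t_{0.025, 210} = 1.971325.
Margin = t* × SE = 1.971325 × 0.137999 = 0.27204.
CI: 0.909 ± 0.27204 → (0.637, 1.181).
With 95% confidence, each one-unit increase in saturated fat intake is associated with a change of between 0.637 and 1.181 mg/dL in cholesterol level.

(0.637, 1.181)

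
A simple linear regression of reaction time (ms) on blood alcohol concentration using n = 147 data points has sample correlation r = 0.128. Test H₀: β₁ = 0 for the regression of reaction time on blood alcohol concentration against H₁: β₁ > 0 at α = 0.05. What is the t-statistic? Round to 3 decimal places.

t = r·√(n − 2)/√(1 − r²) = 0.128·√145/√0.983616 = 1.554.
df = n − 2 = 145.
One-sided p ≈ 0.0612, which is ≥ 0.05, so fail to reject H₀.
The data do not give significant evidence of a linear association between blood alcohol concentration and reaction time.

t = 1.554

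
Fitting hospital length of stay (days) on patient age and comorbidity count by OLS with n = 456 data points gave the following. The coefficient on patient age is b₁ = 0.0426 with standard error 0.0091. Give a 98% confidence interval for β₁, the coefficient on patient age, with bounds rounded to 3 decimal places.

df = n − k − 1 = 456 − 2 − 1 = 453.
t* = t_{0.01, 453} = 2.334608.
Margin = t* × SE = 2.334608 × 0.0091 = 0.02124.
CI: 0.0426 ± 0.02124 → (0.021, 0.064).
With 98% confidence, each one-unit increase in patient age is associated with a change of between 0.021 and 0.064 days in hospital length of stay, holding the other predictors fixed.

(0.021, 0.064)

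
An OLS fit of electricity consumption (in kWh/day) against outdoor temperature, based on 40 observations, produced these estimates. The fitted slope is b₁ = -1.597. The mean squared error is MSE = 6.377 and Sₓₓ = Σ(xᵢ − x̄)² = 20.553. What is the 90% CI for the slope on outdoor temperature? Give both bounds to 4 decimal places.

(-2.5361, -0.6579)

SE(b₁) = √(MSE/Sₓₓ) = √(6.377/20.553) = 0.55702.
df = n − 2 = 38.
t* = t_{0.05, 38} = 1.685954.
Margin = t* × SE = 1.685954 × 0.55702 = 0.939110.
CI: -1.597 ± 0.939110 → (-2.5361, -0.6579).
With 90% confidence, each one-unit increase in outdoor temperature is associated with a change of between -2.5361 and -0.6579 kWh/day in electricity consumption.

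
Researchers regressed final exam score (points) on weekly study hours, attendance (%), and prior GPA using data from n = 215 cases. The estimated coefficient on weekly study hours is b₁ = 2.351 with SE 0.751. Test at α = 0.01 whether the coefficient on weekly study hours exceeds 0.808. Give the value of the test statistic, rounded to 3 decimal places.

H₀: β₁ = 0.808 vs H₁: β₁ > 0.808.
t = (b₁ − β₁⁰)/SE = (2.351 − 0.808) / 0.751 = 2.055.
df = n − k − 1 = 215 − 3 − 1 = 211.
One-sided p ≈ 0.0206, which is ≥ 0.01, so fail to reject H₀.
The data do not give significant evidence that the true slope on weekly study hours exceeds 0.808 points per unit, holding the other predictors fixed.

t = 2.055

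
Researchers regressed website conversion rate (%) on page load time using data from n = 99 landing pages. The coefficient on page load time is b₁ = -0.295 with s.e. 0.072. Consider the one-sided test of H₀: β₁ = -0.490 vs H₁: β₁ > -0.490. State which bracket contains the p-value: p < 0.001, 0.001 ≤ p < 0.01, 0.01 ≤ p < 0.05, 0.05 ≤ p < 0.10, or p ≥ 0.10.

0.001 ≤ p < 0.01

t = (-0.295 − (-0.490)) / 0.072 = 2.708.
df = n − 2 = 99 − 2 = 97.
One-sided p = P(T_{97} > t) ≈ 0.0040.
So 0.001 ≤ p < 0.01.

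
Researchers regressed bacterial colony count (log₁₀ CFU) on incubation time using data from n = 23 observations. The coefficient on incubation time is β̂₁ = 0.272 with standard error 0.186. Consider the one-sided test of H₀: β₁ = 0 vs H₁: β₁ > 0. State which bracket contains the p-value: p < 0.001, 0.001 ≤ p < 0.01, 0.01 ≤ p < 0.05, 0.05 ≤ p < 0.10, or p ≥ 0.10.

0.05 ≤ p < 0.10

t = 0.272 / 0.186 = 1.462.
df = n − 2 = 23 − 2 = 21.
One-sided p = P(T_{21} > t) ≈ 0.0792.
So 0.05 ≤ p < 0.10.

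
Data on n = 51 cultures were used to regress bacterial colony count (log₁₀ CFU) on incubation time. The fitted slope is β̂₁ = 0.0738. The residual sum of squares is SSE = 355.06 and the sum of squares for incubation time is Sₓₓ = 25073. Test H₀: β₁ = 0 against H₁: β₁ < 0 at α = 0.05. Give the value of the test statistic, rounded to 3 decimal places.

MSE = SSE/(n − 2) = 355.06/49 = 7.24612.
SE(β̂₁) = √(MSE/Sₓₓ) = √(7.24612/25073) = 0.017.
t = 0.0738 / 0.017 = 4.341.
df = n − 2 = 49.
One-sided p ≈ 1.0000, which is ≥ 0.05, so fail to reject H₀.
The data do not give significant evidence that the true slope on incubation time is negative.

t = 4.341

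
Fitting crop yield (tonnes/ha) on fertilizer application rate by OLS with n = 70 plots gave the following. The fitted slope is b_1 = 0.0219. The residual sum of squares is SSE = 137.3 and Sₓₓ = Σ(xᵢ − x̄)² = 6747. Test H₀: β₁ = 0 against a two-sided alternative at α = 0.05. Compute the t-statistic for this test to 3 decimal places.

t = 1.266

MSE = SSE/(n − 2) = 137.3/68 = 2.01912.
SE(b_1) = √(MSE/Sₓₓ) = √(2.01912/6747) = 0.0172992.
t = 0.0219 / 0.0172992 = 1.266.
df = n − 2 = 68.
Two-sided p ≈ 0.2098, which is ≥ 0.05, so fail to reject H₀.
The data do not give significant evidence of an association between fertilizer application rate and crop yield.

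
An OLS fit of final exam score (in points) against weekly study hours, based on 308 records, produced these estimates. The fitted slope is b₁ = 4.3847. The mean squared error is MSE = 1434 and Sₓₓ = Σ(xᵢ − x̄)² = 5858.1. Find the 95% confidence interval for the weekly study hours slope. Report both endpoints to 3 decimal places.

SE(b₁) = √(MSE/Sₓₓ) = √(1434/5858.1) = 0.494762.
df = n − 2 = 306.
t* = t_{0.025, 306} = 1.967747.
Margin = t* × SE = 1.967747 × 0.494762 = 0.97357.
CI: 4.3847 ± 0.97357 → (3.411, 5.358).
With 95% confidence, each one-unit increase in weekly study hours is associated with a change of between 3.411 and 5.358 points in final exam score.

(3.411, 5.358)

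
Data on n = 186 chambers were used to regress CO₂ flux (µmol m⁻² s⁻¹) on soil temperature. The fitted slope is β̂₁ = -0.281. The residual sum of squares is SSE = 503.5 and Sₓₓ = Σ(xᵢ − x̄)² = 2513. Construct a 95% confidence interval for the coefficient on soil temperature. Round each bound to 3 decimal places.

(-0.346, -0.216)

MSE = SSE/(n − 2) = 503.5/184 = 2.73641.
SE(β̂₁) = √(MSE/Sₓₓ) = √(2.73641/2513) = 0.0329985.
df = n − 2 = 184.
t* = t_{0.025, 184} = 1.972941.
Margin = t* × SE = 1.972941 × 0.0329985 = 0.06510.
CI: -0.281 ± 0.06510 → (-0.346, -0.216).
With 95% confidence, each one-unit increase in soil temperature is associated with a change of between -0.346 and -0.216 µmol m⁻² s⁻¹ in CO₂ flux.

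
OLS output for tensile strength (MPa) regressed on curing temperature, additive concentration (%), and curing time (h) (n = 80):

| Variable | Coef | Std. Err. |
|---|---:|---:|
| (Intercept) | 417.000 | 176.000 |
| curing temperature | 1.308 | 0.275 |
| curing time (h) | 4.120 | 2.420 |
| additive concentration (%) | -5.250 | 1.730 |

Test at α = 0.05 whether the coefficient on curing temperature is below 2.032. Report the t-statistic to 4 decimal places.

Read off: b = 1.308, SE = 0.275 for curing temperature.
H₀: β₁ = 2.032 vs H₁: β₁ < 2.032.
t = (1.308 − 2.032) / 0.275 = -2.6327.
df = n − k − 1 = 80 − 3 − 1 = 76.
One-sided p ≈ 0.0051, which is < 0.05, so reject H₀.
There is evidence that the true slope on curing temperature is below 2.032 MPa per unit, holding the other predictors fixed.

t = -2.6327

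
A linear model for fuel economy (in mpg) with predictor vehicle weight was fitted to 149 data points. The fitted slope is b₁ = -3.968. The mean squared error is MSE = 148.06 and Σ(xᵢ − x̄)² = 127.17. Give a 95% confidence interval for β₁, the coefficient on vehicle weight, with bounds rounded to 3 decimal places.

SE(b₁) = √(MSE/Sₓₓ) = √(148.06/127.17) = 1.07901.
df = n − 2 = 147.
t* = t_{0.025, 147} = 1.976233.
Margin = t* × SE = 1.976233 × 1.07901 = 2.13238.
CI: -3.968 ± 2.13238 → (-6.100, -1.836).
With 95% confidence, each one-unit increase in vehicle weight is associated with a change of between -6.100 and -1.836 mpg in fuel economy.

(-6.100, -1.836)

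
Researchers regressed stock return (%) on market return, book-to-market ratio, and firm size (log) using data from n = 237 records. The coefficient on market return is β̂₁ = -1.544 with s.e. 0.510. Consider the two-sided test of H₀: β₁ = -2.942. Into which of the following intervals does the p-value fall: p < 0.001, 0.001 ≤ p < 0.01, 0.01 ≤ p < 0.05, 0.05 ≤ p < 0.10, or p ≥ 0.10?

t = (-1.544 − (-2.942)) / 0.510 = 2.741.
df = n − k − 1 = 237 − 3 − 1 = 233.
Two-sided p = 2·P(T_{233} > |t|) ≈ 0.0066.
So 0.001 ≤ p < 0.01.

0.001 ≤ p < 0.01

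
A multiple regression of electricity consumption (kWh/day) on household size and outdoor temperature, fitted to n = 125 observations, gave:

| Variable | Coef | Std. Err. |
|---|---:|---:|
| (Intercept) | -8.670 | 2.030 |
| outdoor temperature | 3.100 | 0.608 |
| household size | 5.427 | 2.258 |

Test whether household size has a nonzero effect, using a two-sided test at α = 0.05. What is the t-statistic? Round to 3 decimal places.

t = 2.403

Read off: b = 5.427, SE = 2.258 for household size.
H₀: β₁ = 0 vs H₁: β₁ ≠ 0.
t = 5.427 / 2.258 = 2.403.
df = n − k − 1 = 125 − 2 − 1 = 122.
Two-sided p ≈ 0.0177, which is < 0.05, so reject H₀.
There is evidence that household size is associated with electricity consumption, holding the other predictors fixed.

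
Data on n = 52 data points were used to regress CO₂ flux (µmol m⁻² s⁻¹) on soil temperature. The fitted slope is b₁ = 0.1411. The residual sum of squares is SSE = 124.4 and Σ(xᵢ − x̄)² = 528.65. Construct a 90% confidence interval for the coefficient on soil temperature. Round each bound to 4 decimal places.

(0.0261, 0.2561)

MSE = SSE/(n − 2) = 124.4/50 = 2.488.
SE(b₁) = √(MSE/Sₓₓ) = √(2.488/528.65) = 0.0686027.
df = n − 2 = 50.
t* = t_{0.05, 50} = 1.675905.
Margin = t* × SE = 1.675905 × 0.0686027 = 0.114972.
CI: 0.1411 ± 0.114972 → (0.0261, 0.2561).
With 90% confidence, each one-unit increase in soil temperature is associated with a change of between 0.0261 and 0.2561 µmol m⁻² s⁻¹ in CO₂ flux.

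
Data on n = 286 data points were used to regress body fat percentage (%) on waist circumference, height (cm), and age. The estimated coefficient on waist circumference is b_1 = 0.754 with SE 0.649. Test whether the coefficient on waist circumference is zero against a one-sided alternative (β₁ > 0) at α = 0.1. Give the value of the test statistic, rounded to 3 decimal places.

t = 1.162

H₀: β₁ = 0 vs H₁: β₁ > 0.
t = (b_1 − β₁⁰)/SE = 0.754 / 0.649 = 1.162.
df = n − k − 1 = 286 − 3 − 1 = 282.
One-sided p ≈ 0.1232, which is ≥ 0.1, so fail to reject H₀.
The data do not give significant evidence that the true slope on waist circumference is positive, holding the other predictors fixed.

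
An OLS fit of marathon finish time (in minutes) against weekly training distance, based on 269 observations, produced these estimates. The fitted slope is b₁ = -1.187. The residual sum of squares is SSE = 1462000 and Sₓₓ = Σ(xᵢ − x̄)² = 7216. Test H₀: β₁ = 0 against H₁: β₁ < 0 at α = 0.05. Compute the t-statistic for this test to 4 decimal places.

MSE = SSE/(n − 2) = 1462000/267 = 5475.66.
SE(b₁) = √(MSE/Sₓₓ) = √(5475.66/7216) = 0.871104.
t = -1.187 / 0.871104 = -1.3626.
df = n − 2 = 267.
One-sided p ≈ 0.0871, which is ≥ 0.05, so fail to reject H₀.
The data do not give significant evidence that the true slope on weekly training distance is negative.

t = -1.3626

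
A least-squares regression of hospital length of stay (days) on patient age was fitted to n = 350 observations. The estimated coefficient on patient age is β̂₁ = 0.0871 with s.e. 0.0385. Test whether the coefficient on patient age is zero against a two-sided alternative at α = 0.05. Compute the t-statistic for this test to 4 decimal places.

t = 2.2623

H₀: β₁ = 0 vs H₁: β₁ ≠ 0.
t = (β̂₁ − β₁⁰)/SE = 0.0871 / 0.0385 = 2.2623.
df = n − 2 = 350 − 2 = 348.
Two-sided p ≈ 0.0243, which is < 0.05, so reject H₀.
There is evidence that patient age is associated with hospital length of stay.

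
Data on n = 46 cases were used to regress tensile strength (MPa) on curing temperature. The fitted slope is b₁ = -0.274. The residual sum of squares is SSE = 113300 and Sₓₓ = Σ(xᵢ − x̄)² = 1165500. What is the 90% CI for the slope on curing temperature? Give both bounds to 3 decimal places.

(-0.353, -0.195)

MSE = SSE/(n − 2) = 113300/44 = 2575.
SE(b₁) = √(MSE/Sₓₓ) = √(2575/1165500) = 0.0470037.
df = n − 2 = 44.
t* = t_{0.05, 44} = 1.68023.
Margin = t* × SE = 1.68023 × 0.0470037 = 0.07898.
CI: -0.274 ± 0.07898 → (-0.353, -0.195).
With 90% confidence, each one-unit increase in curing temperature is associated with a change of between -0.353 and -0.195 MPa in tensile strength.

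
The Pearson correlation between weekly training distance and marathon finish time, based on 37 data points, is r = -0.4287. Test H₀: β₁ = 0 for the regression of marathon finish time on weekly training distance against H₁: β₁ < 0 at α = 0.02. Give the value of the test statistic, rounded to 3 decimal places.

t = r·√(n − 2)/√(1 − r²) = -0.4287·√35/√0.816216 = -2.807.
df = n − 2 = 35.
One-sided p ≈ 0.0041, which is < 0.02, so reject H₀.
There is evidence of a linear association between weekly training distance and marathon finish time.

t = -2.807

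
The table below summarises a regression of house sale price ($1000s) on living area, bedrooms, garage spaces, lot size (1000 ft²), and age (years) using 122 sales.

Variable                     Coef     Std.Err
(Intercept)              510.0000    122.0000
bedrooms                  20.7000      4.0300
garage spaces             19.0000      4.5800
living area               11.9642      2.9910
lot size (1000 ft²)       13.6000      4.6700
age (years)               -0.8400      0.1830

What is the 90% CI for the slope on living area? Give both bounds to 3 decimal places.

Read off: b = 11.9642, SE = 2.9910 for living area.
df = n − k − 1 = 122 − 5 − 1 = 116.
t* = t_{0.05, 116} = 1.658096.
Margin = t* × SE = 1.658096 × 2.9910 = 4.95936.
CI: 11.9642 ± 4.95936 → (7.005, 16.924).

(7.005, 16.924)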